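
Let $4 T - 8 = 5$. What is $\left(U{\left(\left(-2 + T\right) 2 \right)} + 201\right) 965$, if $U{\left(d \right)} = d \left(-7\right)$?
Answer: $\frac{354155}{2} \approx 1.7708 \cdot 10^{5}$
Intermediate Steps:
$T = \frac{13}{4}$ ($T = 2 + \frac{1}{4} \cdot 5 = 2 + \frac{5}{4} = \frac{13}{4} \approx 3.25$)
$U{\left(d \right)} = - 7 d$
$\left(U{\left(\left(-2 + T\right) 2 \right)} + 201\right) 965 = \left(- 7 \left(-2 + \frac{13}{4}\right) 2 + 201\right) 965 = \left(- 7 \cdot \frac{5}{4} \cdot 2 + 201\right) 965 = \left(\left(-7\right) \frac{5}{2} + 201\right) 965 = \left(- \frac{35}{2} + 201\right) 965 = \frac{367}{2} \cdot 965 = \frac{354155}{2}$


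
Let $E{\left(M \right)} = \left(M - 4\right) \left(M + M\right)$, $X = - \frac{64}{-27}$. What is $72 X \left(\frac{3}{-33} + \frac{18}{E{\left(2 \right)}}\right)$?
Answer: $- \frac{13184}{33} \approx -399.52$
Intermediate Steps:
$X = \frac{64}{27}$ ($X = \left(-64\right) \left(- \frac{1}{27}\right) = \frac{64}{27} \approx 2.3704$)
$E{\left(M \right)} = 2 M \left(-4 + M\right)$ ($E{\left(M \right)} = \left(-4 + M\right) 2 M = 2 M \left(-4 + M\right)$)
$72 X \left(\frac{3}{-33} + \frac{18}{E{\left(2 \right)}}\right) = 72 \cdot \frac{64}{27} \left(\frac{3}{-33} + \frac{18}{2 \cdot 2 \left(-4 + 2\right)}\right) = \frac{512 \left(3 \left(- \frac{1}{33}\right) + \frac{18}{2 \cdot 2 \left(-2\right)}\right)}{3} = \frac{512 \left(- \frac{1}{11} + \frac{18}{-8}\right)}{3} = \frac{512 \left(- \frac{1}{11} + 18 \left(- \frac{1}{8}\right)\right)}{3} = \frac{512 \left(- \frac{1}{11} - \frac{9}{4}\right)}{3} = \frac{512}{3} \left(- \frac{103}{44}\right) = - \frac{13184}{33}$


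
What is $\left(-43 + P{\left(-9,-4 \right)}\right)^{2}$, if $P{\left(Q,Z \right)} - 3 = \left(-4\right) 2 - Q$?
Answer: $1521$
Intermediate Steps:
$P{\left(Q,Z \right)} = -5 - Q$ ($P{\left(Q,Z \right)} = 3 - \left(8 + Q\right) = -5 - Q$)
$\left(-43 + P{\left(-9,-4 \right)}\right)^{2} = \left(-43 - -4\right)^{2} = \left(-43 + \left(-5 + 9\right)\right)^{2} = \left(-43 + 4\right)^{2} = \left(-39\right)^{2} = 1521$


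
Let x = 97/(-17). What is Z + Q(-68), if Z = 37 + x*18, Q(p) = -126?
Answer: -3259/17 ≈ -191.71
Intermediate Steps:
x = -97/17 (x = 97*(-1/17) = -97/17 ≈ -5.7059)
Z = -1117/17 (Z = 37 - 97/17*18 = 37 - 1746/17 = -1117/17 ≈ -65.706)
Z + Q(-68) = -1117/17 - 126 = -3259/17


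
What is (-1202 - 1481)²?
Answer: 7198489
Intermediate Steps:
(-1202 - 1481)² = (-2683)² = 7198489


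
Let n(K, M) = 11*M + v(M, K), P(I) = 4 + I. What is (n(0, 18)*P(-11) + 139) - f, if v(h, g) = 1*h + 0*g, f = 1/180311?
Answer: -247567004/180311 ≈ -1373.0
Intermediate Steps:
f = 1/180311 ≈ 5.5460e-6
v(h, g) = h (v(h, g) = h + 0 = h)
n(K, M) = 12*M (n(K, M) = 11*M + M = 12*M)
(n(0, 18)*P(-11) + 139) - f = ((12*18)*(4 - 11) + 139) - 1*1/180311 = (216*(-7) + 139) - 1/180311 = (-1512 + 139) - 1/180311 = -1373 - 1/180311 = -247567004/180311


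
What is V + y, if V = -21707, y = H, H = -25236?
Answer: -46943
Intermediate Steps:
y = -25236
V + y = -21707 - 25236 = -46943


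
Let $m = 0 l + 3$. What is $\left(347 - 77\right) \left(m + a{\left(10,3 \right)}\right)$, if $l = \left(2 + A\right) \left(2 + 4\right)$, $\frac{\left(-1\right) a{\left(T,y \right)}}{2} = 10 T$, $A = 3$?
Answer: $-53190$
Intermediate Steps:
$a{\left(T,y \right)} = - 20 T$ ($a{\left(T,y \right)} = - 2 \cdot 10 T = - 20 T$)
$l = 30$ ($l = \left(2 + 3\right) \left(2 + 4\right) = 5 \cdot 6 = 30$)
$m = 3$ ($m = 0 \cdot 30 + 3 = 0 + 3 = 3$)
$\left(347 - 77\right) \left(m + a{\left(10,3 \right)}\right) = \left(347 - 77\right) \left(3 - 200\right) = 270 \left(3 - 200\right) = 270 \left(-197\right) = -53190$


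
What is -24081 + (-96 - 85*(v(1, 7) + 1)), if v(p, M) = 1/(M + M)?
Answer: -339753/14 ≈ -24268.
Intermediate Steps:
v(p, M) = 1/(2*M)
-24081 + (-96 - 85*(v(1, 7) + 1)) = -24081 + (-96 - 85*((½)/7 + 1)) = -24081 + (-96 - 85*((½)*(⅐) + 1)) = -24081 + (-96 - 85*(1/14 + 1)) = -24081 + (-96 - 85*15/14) = -24081 + (-96 - 1275/14) = -24081 - 2619/14 = -339753/14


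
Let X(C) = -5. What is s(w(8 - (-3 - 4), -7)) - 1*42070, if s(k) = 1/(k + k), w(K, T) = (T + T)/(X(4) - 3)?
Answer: -294488/7 ≈ -42070.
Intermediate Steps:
w(K, T) = -T/4 (w(K, T) = (T + T)/(-5 - 3) = (2*T)/(-8) = (2*T)*(-⅛) = -T/4)
s(k) = 1/(2*k)
s(w(8 - (-3 - 4), -7)) - 1*42070 = 1/(2*((-¼*(-7)))) - 1*42070 = 1/(2*(7/4)) - 42070 = (½)*(4/7) - 42070 = 2/7 - 42070 = -294488/7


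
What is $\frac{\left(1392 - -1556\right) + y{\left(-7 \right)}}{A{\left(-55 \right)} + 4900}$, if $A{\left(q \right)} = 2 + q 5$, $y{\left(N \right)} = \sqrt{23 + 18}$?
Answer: $\frac{2948}{4627} + \frac{\sqrt{41}}{4627} \approx 0.63851$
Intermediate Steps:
$y{\left(N \right)} = \sqrt{41}$
$A{\left(q \right)} = 2 + 5 q$
$\frac{\left(1392 - -1556\right) + y{\left(-7 \right)}}{A{\left(-55 \right)} + 4900} = \frac{\left(1392 - -1556\right) + \sqrt{41}}{\left(2 + 5 \left(-55\right)\right) + 4900} = \frac{\left(1392 + 1556\right) + \sqrt{41}}{\left(2 - 275\right) + 4900} = \frac{2948 + \sqrt{41}}{-273 + 4900} = \frac{2948 + \sqrt{41}}{4627} = \left(2948 + \sqrt{41}\right) \frac{1}{4627} = \frac{2948}{4627} + \frac{\sqrt{41}}{4627}$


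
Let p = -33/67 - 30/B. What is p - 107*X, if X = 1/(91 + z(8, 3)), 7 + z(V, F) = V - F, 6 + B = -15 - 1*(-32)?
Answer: -290056/65593 ≈ -4.4221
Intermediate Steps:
B = 11 (B = -6 + (-15 - 1*(-32)) = -6 + (-15 + 32) = -6 + 17 = 11)
p = -2373/737 (p = -33/67 - 30/11 = -2373/737 ≈ -3.2198)
z(V, F) = -7 + V - F (z(V, F) = -7 + (V - F) = -7 + V - F)
X = 1/89 (X = 1/(91 + (-7 + 8 - 1*3)) = 1/(91 + (-7 + 8 - 3)) = 1/(91 - 2) = 1/89 ≈ 0.011236)
p - 107*X = -2373/737 - 107*1/89 = -2373/737 - 107/89 = -290056/65593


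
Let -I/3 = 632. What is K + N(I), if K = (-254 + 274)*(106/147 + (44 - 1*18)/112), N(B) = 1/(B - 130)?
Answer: 2838859/148911 ≈ 19.064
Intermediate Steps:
I = -1896 (I = -3*632 = -1896)
N(B) = 1/(-130 + B)
K = 5605/294 (K = 20*(106*(1/147) + (44 - 18)*(1/112)) = 20*(106/147 + 26*(1/112)) = 20*(106/147 + 13/56) = 20*(1121/1176) = 5605/294 ≈ 19.065)
K + N(I) = 5605/294 + 1/(-130 - 1896) = 5605/294 + 1/(-2026) = 5605/294 - 1/2026 = 2838859/148911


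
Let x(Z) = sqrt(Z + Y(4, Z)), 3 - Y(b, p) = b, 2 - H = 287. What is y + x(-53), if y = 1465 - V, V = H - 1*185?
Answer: 1935 + 3*I*sqrt(6) ≈ 1935.0 + 7.3485*I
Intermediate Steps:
H = -285 (H = 2 - 1*287 = 2 - 287 = -285)
Y(b, p) = 3 - b
V = -470 (V = -285 - 1*185 = -285 - 185 = -470)
y = 1935 (y = 1465 - 1*(-470) = 1465 + 470 = 1935)
x(Z) = sqrt(-1 + Z) (x(Z) = sqrt(Z + (3 - 1*4)) = sqrt(Z + (3 - 4)) = sqrt(Z - 1) = sqrt(-1 + Z))
y + x(-53) = 1935 + sqrt(-1 - 53) = 1935 + sqrt(-54) = 1935 + 3*I*sqrt(6)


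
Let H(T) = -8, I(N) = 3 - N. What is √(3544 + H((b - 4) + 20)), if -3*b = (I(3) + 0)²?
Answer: 4*√221 ≈ 59.464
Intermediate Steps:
b = 0 (b = -((3 - 1*3) + 0)²/3 = -((3 - 3) + 0)²/3 = -(0 + 0)²/3 = -⅓*0² = -⅓*0 = 0)
√(3544 + H((b - 4) + 20)) = √(3544 - 8) = √3536 = 4*√221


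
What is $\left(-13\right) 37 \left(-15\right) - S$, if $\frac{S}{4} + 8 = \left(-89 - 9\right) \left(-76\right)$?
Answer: $-22545$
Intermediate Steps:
$S = 29760$ ($S = -32 + 4 \left(-89 - 9\right) \left(-76\right) = -32 + 4 \left(\left(-98\right) \left(-76\right)\right) = -32 + 4 \cdot 7448 = -32 + 29792 = 29760$)
$\left(-13\right) 37 \left(-15\right) - S = \left(-13\right) 37 \left(-15\right) - 29760 = \left(-481\right) \left(-15\right) - 29760 = 7215 - 29760 = -22545$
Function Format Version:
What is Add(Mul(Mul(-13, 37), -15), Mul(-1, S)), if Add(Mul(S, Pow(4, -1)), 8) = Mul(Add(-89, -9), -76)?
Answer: -22545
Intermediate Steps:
S = 29760 (S = Add(-32, Mul(4, Mul(Add(-89, -9), -76))) = Add(-32, Mul(4, Mul(-98, -76))) = Add(-32, Mul(4, 7448)) = Add(-32, 29792) = 29760)
Add(Mul(Mul(-13, 37), -15), Mul(-1, S)) = Add(Mul(Mul(-13, 37), -15), Mul(-1, 29760)) = Add(Mul(-481, -15), -29760) = Add(7215, -29760) = -22545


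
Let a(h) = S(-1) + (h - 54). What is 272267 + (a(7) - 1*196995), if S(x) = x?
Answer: 75224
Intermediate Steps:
a(h) = -55 + h (a(h) = -1 + (h - 54) = -1 + (-54 + h) = -55 + h)
272267 + (a(7) - 1*196995) = 272267 + ((-55 + 7) - 1*196995) = 272267 + (-48 - 196995) = 272267 - 197043 = 75224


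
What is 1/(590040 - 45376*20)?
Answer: -1/317480 ≈ -3.1498e-6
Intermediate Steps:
1/(590040 - 45376*20) = 1/(590040 - 907520) = 1/(-317480) = -1/317480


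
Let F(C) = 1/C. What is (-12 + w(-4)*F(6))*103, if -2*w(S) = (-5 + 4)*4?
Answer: -3605/3 ≈ -1201.7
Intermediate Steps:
F(C) = 1/C
w(S) = 2 (w(S) = -(-5 + 4)*4/2 = -(-1)*4/2 = -½*(-4) = 2)
(-12 + w(-4)*F(6))*103 = (-12 + 2/6)*103 = (-12 + 2*(⅙))*103 = (-12 + ⅓)*103 = -35/3*103 = -3605/3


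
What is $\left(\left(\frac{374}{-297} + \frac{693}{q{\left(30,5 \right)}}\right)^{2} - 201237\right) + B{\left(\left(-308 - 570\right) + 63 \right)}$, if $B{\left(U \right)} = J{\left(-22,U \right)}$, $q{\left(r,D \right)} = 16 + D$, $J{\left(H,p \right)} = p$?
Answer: $- \frac{146561459}{729} \approx -2.0104 \cdot 10^{5}$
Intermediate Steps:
$B{\left(U \right)} = U$
$\left(\left(\frac{374}{-297} + \frac{693}{q{\left(30,5 \right)}}\right)^{2} - 201237\right) + B{\left(\left(-308 - 570\right) + 63 \right)} = \left(\left(\frac{374}{-297} + \frac{693}{16 + 5}\right)^{2} - 201237\right) + \left(\left(-308 - 570\right) + 63\right) = \left(\left(374 \left(- \frac{1}{297}\right) + \frac{693}{21}\right)^{2} - 201237\right) + \left(-878 + 63\right) = \left(\left(- \frac{34}{27} + 693 \cdot \frac{1}{21}\right)^{2} - 201237\right) - 815 = \left(\left(- \frac{34}{27} + 33\right)^{2} - 201237\right) - 815 = \left(\left(\frac{857}{27}\right)^{2} - 201237\right) - 815 = \left(\frac{734449}{729} - 201237\right) - 815 = - \frac{145967324}{729} - 815 = - \frac{146561459}{729}$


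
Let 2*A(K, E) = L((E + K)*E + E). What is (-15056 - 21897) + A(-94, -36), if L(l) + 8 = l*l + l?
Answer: 10748733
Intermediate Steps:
L(l) = -8 + l + l**2 (L(l) = -8 + (l*l + l) = -8 + (l**2 + l) = -8 + (l + l**2) = -8 + l + l**2)
A(K, E) = -4 + E/2 + (E + E*(E + K))**2/2 + E*(E + K)/2 (A(K, E) = (-8 + ((E + K)*E + E) + ((E + K)*E + E)**2)/2 = (-8 + (E*(E + K) + E) + (E*(E + K) + E)**2)/2 = (-8 + (E + E*(E + K)) + (E + E*(E + K))**2)/2 = (-8 + E + (E + E*(E + K))**2 + E*(E + K))/2 = -4 + E/2 + (E + E*(E + K))**2/2 + E*(E + K)/2)
(-15056 - 21897) + A(-94, -36) = (-15056 - 21897) + (-4 + (1/2)*(-36)*(1 - 36 - 94) + (1/2)*(-36)**2*(1 - 36 - 94)**2) = -36953 + (-4 + (1/2)*(-36)*(-129) + (1/2)*1296*(-129)**2) = -36953 + (-4 + 2322 + (1/2)*1296*16641) = -36953 + (-4 + 2322 + 10783368) = -36953 + 10785686 = 10748733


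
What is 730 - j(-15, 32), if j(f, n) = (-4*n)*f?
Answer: -1190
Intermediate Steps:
j(f, n) = -4*f*n
730 - j(-15, 32) = 730 - (-4)*(-15)*32 = 730 - 1*1920 = 730 - 1920 = -1190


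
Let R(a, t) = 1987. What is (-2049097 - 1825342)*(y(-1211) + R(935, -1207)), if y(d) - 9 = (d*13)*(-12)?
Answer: -739676898368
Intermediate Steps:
y(d) = 9 - 156*d (y(d) = 9 + (d*13)*(-12) = 9 + (13*d)*(-12) = 9 - 156*d)
(-2049097 - 1825342)*(y(-1211) + R(935, -1207)) = (-2049097 - 1825342)*((9 - 156*(-1211)) + 1987) = -3874439*((9 + 188916) + 1987) = -3874439*(188925 + 1987) = -3874439*190912 = -739676898368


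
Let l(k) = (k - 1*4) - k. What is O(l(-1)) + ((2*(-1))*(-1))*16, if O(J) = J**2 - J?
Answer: 52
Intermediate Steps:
l(k) = -4 (l(k) = (k - 4) - k = (-4 + k) - k = -4)
O(l(-1)) + ((2*(-1))*(-1))*16 = -4*(-1 - 4) + ((2*(-1))*(-1))*16 = -4*(-5) - 2*(-1)*16 = 20 + 2*16 = 20 + 32 = 52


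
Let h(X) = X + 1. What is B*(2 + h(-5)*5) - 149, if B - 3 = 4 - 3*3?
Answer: -113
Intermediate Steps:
h(X) = 1 + X
B = -2 (B = 3 + (4 - 3*3) = 3 + (4 - 9) = 3 - 5 = -2)
B*(2 + h(-5)*5) - 149 = -2*(2 + (1 - 5)*5) - 149 = -2*(2 - 4*5) - 149 = -2*(2 - 20) - 149 = -2*(-18) - 149 = 36 - 149 = -113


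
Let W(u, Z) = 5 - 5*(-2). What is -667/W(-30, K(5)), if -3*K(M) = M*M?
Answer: -667/15 ≈ -44.467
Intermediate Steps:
K(M) = -M²/3 (K(M) = -M*M/3 = -M²/3)
W(u, Z) = 15 (W(u, Z) = 5 + 10 = 15)
-667/W(-30, K(5)) = -667/15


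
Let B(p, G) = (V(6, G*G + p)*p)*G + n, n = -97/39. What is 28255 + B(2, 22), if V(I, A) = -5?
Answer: 1093268/39 ≈ 28033.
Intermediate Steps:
n = -97/39 (n = -97*1/39 = -97/39 ≈ -2.4872)
B(p, G) = -97/39 - 5*G*p (B(p, G) = (-5*p)*G - 97/39 = -5*G*p - 97/39 = -97/39 - 5*G*p)
28255 + B(2, 22) = 28255 + (-97/39 - 5*22*2) = 28255 + (-97/39 - 220) = 28255 - 8677/39 = 1093268/39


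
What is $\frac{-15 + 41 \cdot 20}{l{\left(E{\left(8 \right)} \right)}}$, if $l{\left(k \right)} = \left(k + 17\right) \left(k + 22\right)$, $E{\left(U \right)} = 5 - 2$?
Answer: $\frac{161}{100} \approx 1.61$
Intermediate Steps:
$E{\left(U \right)} = 3$
$l{\left(k \right)} = \left(17 + k\right) \left(22 + k\right)$
$\frac{-15 + 41 \cdot 20}{l{\left(E{\left(8 \right)} \right)}} = \frac{-15 + 41 \cdot 20}{374 + 3^{2} + 39 \cdot 3} = \frac{-15 + 820}{374 + 9 + 117} = \frac{805}{500} = 805 \cdot \frac{1}{500} = \frac{161}{100}$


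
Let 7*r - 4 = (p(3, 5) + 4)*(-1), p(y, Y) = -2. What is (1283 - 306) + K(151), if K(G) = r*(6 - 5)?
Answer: 6841/7 ≈ 977.29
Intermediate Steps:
r = 2/7 (r = 4/7 + ((-2 + 4)*(-1))/7 = 4/7 + (2*(-1))/7 = 4/7 + (⅐)*(-2) = 4/7 - 2/7 = 2/7 ≈ 0.28571)
K(G) = 2/7 (K(G) = 2*(6 - 5)/7 = (2/7)*1 = 2/7)
(1283 - 306) + K(151) = (1283 - 306) + 2/7 = 977 + 2/7 = 6841/7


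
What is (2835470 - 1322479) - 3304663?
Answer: -1791672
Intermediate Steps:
(2835470 - 1322479) - 3304663 = 1512991 - 3304663 = -1791672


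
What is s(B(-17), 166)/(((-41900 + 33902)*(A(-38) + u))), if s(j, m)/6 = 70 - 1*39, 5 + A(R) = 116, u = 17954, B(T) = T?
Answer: -1/776795 ≈ -1.2873e-6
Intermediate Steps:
A(R) = 111 (A(R) = -5 + 116 = 111)
s(j, m) = 186 (s(j, m) = 6*(70 - 1*39) = 6*(70 - 39) = 6*31 = 186)
s(B(-17), 166)/(((-41900 + 33902)*(A(-38) + u))) = 186/(((-41900 + 33902)*(111 + 17954))) = 186/((-7998*18065)) = 186/(-144483870) = 186*(-1/144483870) = -1/776795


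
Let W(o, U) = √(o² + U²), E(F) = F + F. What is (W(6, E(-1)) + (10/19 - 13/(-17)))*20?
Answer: 8340/323 + 40*√10 ≈ 152.31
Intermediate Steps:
E(F) = 2*F
W(o, U) = √(U² + o²)
(W(6, E(-1)) + (10/19 - 13/(-17)))*20 = (√((2*(-1))² + 6²) + (10/19 - 13/(-17)))*20 = (√((-2)² + 36) + (10*(1/19) - 13*(-1/17)))*20 = (√(4 + 36) + (10/19 + 13/17))*20 = (√40 + 417/323)*20 = (2*√10 + 417/323)*20 = (417/323 + 2*√10)*20 = 8340/323 + 40*√10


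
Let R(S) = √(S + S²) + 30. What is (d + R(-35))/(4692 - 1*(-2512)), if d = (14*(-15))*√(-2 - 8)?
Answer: 15/3602 + √1190/7204 - 105*I*√10/3602 ≈ 0.0089529 - 0.092182*I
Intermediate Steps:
R(S) = 30 + √(S + S²)
d = -210*I*√10 ≈ -664.08*I
(d + R(-35))/(4692 - 1*(-2512)) = (-210*I*√10 + (30 + √(-35*(1 - 35))))/(4692 - 1*(-2512)) = (-210*I*√10 + (30 + √(-35*(-34))))/(4692 + 2512) = (-210*I*√10 + (30 + √1190))/7204 = (30 + √1190 - 210*I*√10)*(1/7204) = 15/3602 + √1190/7204 - 105*I*√10/3602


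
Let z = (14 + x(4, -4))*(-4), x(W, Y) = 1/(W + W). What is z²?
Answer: 12769/4 ≈ 3192.3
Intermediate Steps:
x(W, Y) = 1/(2*W)
z = -113/2 (z = (14 + (½)/4)*(-4) = (14 + (½)*(¼))*(-4) = (14 + ⅛)*(-4) = (113/8)*(-4) = -113/2 ≈ -56.500)
z² = (-113/2)² = 12769/4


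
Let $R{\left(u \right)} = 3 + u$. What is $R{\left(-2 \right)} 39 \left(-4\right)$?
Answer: $-156$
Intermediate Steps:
$R{\left(-2 \right)} 39 \left(-4\right) = \left(3 - 2\right) 39 \left(-4\right) = 1 \cdot 39 \left(-4\right) = 39 \left(-4\right) = -156$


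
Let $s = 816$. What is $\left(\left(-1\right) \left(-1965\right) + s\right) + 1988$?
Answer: $4769$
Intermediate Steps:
$\left(\left(-1\right) \left(-1965\right) + s\right) + 1988 = \left(\left(-1\right) \left(-1965\right) + 816\right) + 1988 = \left(1965 + 816\right) + 1988 = 2781 + 1988 = 4769$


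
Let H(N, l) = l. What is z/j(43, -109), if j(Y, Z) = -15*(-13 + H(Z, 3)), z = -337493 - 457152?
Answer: -158929/30 ≈ -5297.6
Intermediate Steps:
z = -794645
j(Y, Z) = 150 (j(Y, Z) = -15*(-13 + 3) = -15*(-10) = 150)
z/j(43, -109) = -794645/150 = -794645*1/150 = -158929/30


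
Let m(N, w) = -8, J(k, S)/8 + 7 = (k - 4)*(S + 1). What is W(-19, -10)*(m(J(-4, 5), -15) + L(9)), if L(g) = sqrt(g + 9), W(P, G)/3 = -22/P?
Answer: -528/19 + 198*sqrt(2)/19 ≈ -13.052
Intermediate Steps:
W(P, G) = -66/P (W(P, G) = 3*(-22/P) = -66/P)
J(k, S) = -56 + 8*(1 + S)*(-4 + k) (J(k, S) = -56 + 8*((k - 4)*(S + 1)) = -56 + 8*((-4 + k)*(1 + S)) = -56 + 8*((1 + S)*(-4 + k)) = -56 + 8*(1 + S)*(-4 + k))
L(g) = sqrt(9 + g)
W(-19, -10)*(m(J(-4, 5), -15) + L(9)) = (-66/(-19))*(-8 + sqrt(9 + 9)) = (-66*(-1/19))*(-8 + sqrt(18)) = 66*(-8 + 3*sqrt(2))/19 = -528/19 + 198*sqrt(2)/19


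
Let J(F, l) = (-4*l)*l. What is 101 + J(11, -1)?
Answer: 97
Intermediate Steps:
J(F, l) = -4*l²
101 + J(11, -1) = 101 - 4*(-1)² = 101 - 4*1 = 101 - 4 = 97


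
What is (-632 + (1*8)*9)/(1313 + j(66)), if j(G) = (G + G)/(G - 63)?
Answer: -560/1357 ≈ -0.41267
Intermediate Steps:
j(G) = 2*G/(-63 + G) (j(G) = (2*G)/(-63 + G) = 2*G/(-63 + G))
(-632 + (1*8)*9)/(1313 + j(66)) = (-632 + (1*8)*9)/(1313 + 2*66/(-63 + 66)) = (-632 + 8*9)/(1313 + 2*66/3) = (-632 + 72)/(1313 + 2*66*(⅓)) = -560/(1313 + 44) = -560/1357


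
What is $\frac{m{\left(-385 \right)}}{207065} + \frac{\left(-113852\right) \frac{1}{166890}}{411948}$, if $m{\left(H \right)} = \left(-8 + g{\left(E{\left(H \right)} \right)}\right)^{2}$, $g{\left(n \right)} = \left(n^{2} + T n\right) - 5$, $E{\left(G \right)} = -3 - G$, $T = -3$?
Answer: $\frac{72039363512052611131}{711785955307590} \approx 1.0121 \cdot 10^{5}$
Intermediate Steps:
$g{\left(n \right)} = -5 + n^{2} - 3 n$ ($g{\left(n \right)} = \left(n^{2} - 3 n\right) - 5 = -5 + n^{2} - 3 n$)
$m{\left(H \right)} = \left(-4 + \left(-3 - H\right)^{2} + 3 H\right)^{2}$ ($m{\left(H \right)} = \left(-8 - \left(5 - \left(-3 - H\right)^{2} + 3 \left(-3 - H\right)\right)\right)^{2} = \left(-8 + \left(-5 + \left(-3 - H\right)^{2} + \left(9 + 3 H\right)\right)\right)^{2} = \left(-8 + \left(4 + \left(-3 - H\right)^{2} + 3 H\right)\right)^{2} = \left(-4 + \left(-3 - H\right)^{2} + 3 H\right)^{2}$)
$\frac{m{\left(-385 \right)}}{207065} + \frac{\left(-113852\right) \frac{1}{166890}}{411948} = \frac{\left(4 - \left(3 - 385\right)^{2} - -1155\right)^{2}}{207065} + \frac{\left(-113852\right) \frac{1}{166890}}{411948} = \left(4 - \left(-382\right)^{2} + 1155\right)^{2} \cdot \frac{1}{207065} + \left(-113852\right) \frac{1}{166890} \cdot \frac{1}{411948} = \left(4 - 145924 + 1155\right)^{2} \cdot \frac{1}{207065} - \frac{28463}{17187500430} = \left(-144765\right)^{2} \cdot \frac{1}{207065} - \frac{28463}{17187500430} = 20956905225 \cdot \frac{1}{207065} - \frac{28463}{17187500430} = \frac{4191381045}{41413} - \frac{28463}{17187500430} = \frac{72039363512052611131}{711785955307590}$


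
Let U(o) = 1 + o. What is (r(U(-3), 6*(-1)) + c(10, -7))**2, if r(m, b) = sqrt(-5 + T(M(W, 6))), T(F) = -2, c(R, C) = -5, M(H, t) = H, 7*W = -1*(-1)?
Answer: (5 - I*sqrt(7))**2 ≈ 18.0 - 26.458*I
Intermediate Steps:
W = 1/7 (W = (-1*(-1))/7 = (1/7)*1 = 1/7 ≈ 0.14286)
r(m, b) = I*sqrt(7) (r(m, b) = sqrt(-5 - 2) = sqrt(-7) = I*sqrt(7))
(r(U(-3), 6*(-1)) + c(10, -7))**2 = (I*sqrt(7) - 5)**2 = (-5 + I*sqrt(7))**2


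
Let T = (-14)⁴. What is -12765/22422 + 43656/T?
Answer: 137521/242501 ≈ 0.56709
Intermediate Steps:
T = 38416
-12765/22422 + 43656/T = -12765/22422 + 43656/38416 = -12765*1/22422 + 43656*(1/38416) = -115/202 + 5457/4802 = 137521/242501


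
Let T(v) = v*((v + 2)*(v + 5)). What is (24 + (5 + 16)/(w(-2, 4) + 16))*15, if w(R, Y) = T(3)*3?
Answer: 135675/376 ≈ 360.84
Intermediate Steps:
T(v) = v*(2 + v)*(5 + v) (T(v) = v*((2 + v)*(5 + v)) = v*(2 + v)*(5 + v))
w(R, Y) = 360 (w(R, Y) = (3*(10 + 3² + 7*3))*3 = (3*(10 + 9 + 21))*3 = (3*40)*3 = 120*3 = 360)
(24 + (5 + 16)/(w(-2, 4) + 16))*15 = (24 + (5 + 16)/(360 + 16))*15 = (24 + 21/376)*15 = (9045/376)*15 = 135675/376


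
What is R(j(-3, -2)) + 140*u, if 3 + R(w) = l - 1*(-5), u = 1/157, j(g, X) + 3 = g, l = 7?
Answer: 1553/157 ≈ 9.8917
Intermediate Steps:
j(g, X) = -3 + g
u = 1/157 ≈ 0.0063694
R(w) = 9 (R(w) = -3 + (7 - 1*(-5)) = -3 + (7 + 5) = -3 + 12 = 9)
R(j(-3, -2)) + 140*u = 9 + 140*(1/157) = 9 + 140/157 = 1553/157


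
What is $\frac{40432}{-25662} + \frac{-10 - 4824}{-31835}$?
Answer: $- \frac{83078758}{58353555} \approx -1.4237$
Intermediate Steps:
$\frac{40432}{-25662} + \frac{-10 - 4824}{-31835} = 40432 \left(- \frac{1}{25662}\right) + \left(-10 - 4824\right) \left(- \frac{1}{31835}\right) = - \frac{2888}{1833} - - \frac{4834}{31835} = - \frac{2888}{1833} + \frac{4834}{31835} = - \frac{83078758}{58353555}$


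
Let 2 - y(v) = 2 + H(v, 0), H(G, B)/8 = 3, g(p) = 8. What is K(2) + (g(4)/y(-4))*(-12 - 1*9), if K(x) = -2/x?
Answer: 6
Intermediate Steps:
H(G, B) = 24 (H(G, B) = 8*3 = 24)
y(v) = -24 (y(v) = 2 - (2 + 24) = 2 - 1*26 = 2 - 26 = -24)
K(2) + (g(4)/y(-4))*(-12 - 1*9) = -2/2 + (8/(-24))*(-12 - 1*9) = -2*½ + (8*(-1/24))*(-12 - 9) = -1 - ⅓*(-21) = -1 + 7 = 6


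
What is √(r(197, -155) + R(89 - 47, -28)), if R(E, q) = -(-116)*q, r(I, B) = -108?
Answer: 2*I*√839 ≈ 57.931*I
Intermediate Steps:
R(E, q) = 116*q
√(r(197, -155) + R(89 - 47, -28)) = √(-108 + 116*(-28)) = √(-108 - 3248) = √(-3356) = 2*I*√839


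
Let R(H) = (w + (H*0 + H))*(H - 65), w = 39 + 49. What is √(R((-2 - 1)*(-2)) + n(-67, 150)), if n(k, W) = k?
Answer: I*√5613 ≈ 74.92*I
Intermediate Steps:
w = 88
R(H) = (-65 + H)*(88 + H) (R(H) = (88 + (H*0 + H))*(H - 65) = (88 + (0 + H))*(-65 + H) = (88 + H)*(-65 + H) = (-65 + H)*(88 + H))
√(R((-2 - 1)*(-2)) + n(-67, 150)) = √((-5720 + ((-2 - 1)*(-2))² + 23*((-2 - 1)*(-2))) - 67) = √((-5720 + (-3*(-2))² + 23*(-3*(-2))) - 67) = √((-5720 + 6² + 23*6) - 67) = √((-5720 + 36 + 138) - 67) = √(-5546 - 67) = √(-5613) = I*√5613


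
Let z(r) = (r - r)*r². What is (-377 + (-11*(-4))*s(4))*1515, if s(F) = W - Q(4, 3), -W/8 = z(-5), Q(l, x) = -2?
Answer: -437835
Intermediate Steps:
z(r) = 0 (z(r) = 0*r² = 0)
W = 0 (W = -8*0 = 0)
s(F) = 2 (s(F) = 0 - 1*(-2) = 0 + 2 = 2)
(-377 + (-11*(-4))*s(4))*1515 = (-377 - 11*(-4)*2)*1515 = (-377 + 44*2)*1515 = (-377 + 88)*1515 = -289*1515 = -437835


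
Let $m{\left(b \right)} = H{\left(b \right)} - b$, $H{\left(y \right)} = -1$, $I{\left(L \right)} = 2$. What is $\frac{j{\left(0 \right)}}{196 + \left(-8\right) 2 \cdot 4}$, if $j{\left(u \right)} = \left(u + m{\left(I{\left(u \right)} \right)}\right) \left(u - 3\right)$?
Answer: $\frac{3}{44} \approx 0.068182$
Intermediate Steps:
$m{\left(b \right)} = -1 - b$
$j{\left(u \right)} = \left(-3 + u\right)^{2}$ ($j{\left(u \right)} = \left(u - 3\right) \left(u - 3\right) = \left(u - 3\right) \left(-3 + u\right) = \left(-3 + u\right) \left(-3 + u\right) = \left(-3 + u\right)^{2}$)
$\frac{j{\left(0 \right)}}{196 + \left(-8\right) 2 \cdot 4} = \frac{9 + 0^{2} - 0}{196 + \left(-8\right) 2 \cdot 4} = \frac{9 + 0 + 0}{196 - 64} = \frac{9}{196 - 64} = \frac{9}{132} = 9 \cdot \frac{1}{132} = \frac{3}{44}$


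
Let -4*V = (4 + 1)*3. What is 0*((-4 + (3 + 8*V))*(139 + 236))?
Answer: 0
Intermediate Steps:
V = -15/4 (V = -(4 + 1)*3/4 = -5*3/4 = -1/4*15 = -15/4 ≈ -3.7500)
0*((-4 + (3 + 8*V))*(139 + 236)) = 0*((-4 + (3 + 8*(-15/4)))*(139 + 236)) = 0*((-4 + (3 - 30))*375) = 0*((-4 - 27)*375) = 0*(-31*375) = 0*(-11625) = 0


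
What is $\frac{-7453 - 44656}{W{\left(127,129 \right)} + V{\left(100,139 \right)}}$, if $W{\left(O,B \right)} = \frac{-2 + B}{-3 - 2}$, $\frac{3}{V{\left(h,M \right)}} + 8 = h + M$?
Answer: $\frac{20061965}{9774} \approx 2052.6$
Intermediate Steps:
$V{\left(h,M \right)} = \frac{3}{-8 + M + h}$ ($V{\left(h,M \right)} = \frac{3}{-8 + \left(h + M\right)} = \frac{3}{-8 + \left(M + h\right)} = \frac{3}{-8 + M + h}$)
$W{\left(O,B \right)} = \frac{2}{5} - \frac{B}{5}$ ($W{\left(O,B \right)} = \frac{-2 + B}{-5} = \left(-2 + B\right) \left(- \frac{1}{5}\right) = \frac{2}{5} - \frac{B}{5}$)
$\frac{-7453 - 44656}{W{\left(127,129 \right)} + V{\left(100,139 \right)}} = \frac{-7453 - 44656}{\left(\frac{2}{5} - \frac{129}{5}\right) + \frac{3}{-8 + 139 + 100}} = - \frac{52109}{\left(\frac{2}{5} - \frac{129}{5}\right) + \frac{3}{231}} = - \frac{52109}{- \frac{127}{5} + 3 \cdot \frac{1}{231}} = - \frac{52109}{- \frac{127}{5} + \frac{1}{77}} = - \frac{52109}{- \frac{9774}{385}} = \left(-52109\right) \left(- \frac{385}{9774}\right) = \frac{20061965}{9774}$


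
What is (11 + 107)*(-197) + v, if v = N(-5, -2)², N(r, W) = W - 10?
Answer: -23102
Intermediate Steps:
N(r, W) = -10 + W
v = 144 (v = (-10 - 2)² = (-12)² = 144)
(11 + 107)*(-197) + v = (11 + 107)*(-197) + 144 = 118*(-197) + 144 = -23246 + 144 = -23102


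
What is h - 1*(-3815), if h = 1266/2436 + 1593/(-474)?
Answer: 61135593/16037 ≈ 3812.2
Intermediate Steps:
h = -45562/16037 (h = 1266*(1/2436) + 1593*(-1/474) = 211/406 - 531/158 = -45562/16037 ≈ -2.8411)
h - 1*(-3815) = -45562/16037 - 1*(-3815) = -45562/16037 + 3815 = 61135593/16037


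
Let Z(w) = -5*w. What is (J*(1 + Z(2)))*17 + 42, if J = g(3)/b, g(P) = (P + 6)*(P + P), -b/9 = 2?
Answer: 501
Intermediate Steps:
b = -18 (b = -9*2 = -18)
g(P) = 2*P*(6 + P) (g(P) = (6 + P)*(2*P) = 2*P*(6 + P))
J = -3 (J = (2*3*(6 + 3))/(-18) = (2*3*9)*(-1/18) = 54*(-1/18) = -3)
(J*(1 + Z(2)))*17 + 42 = -3*(1 - 5*2)*17 + 42 = -3*(1 - 10)*17 + 42 = -3*(-9)*17 + 42 = 27*17 + 42 = 459 + 42 = 501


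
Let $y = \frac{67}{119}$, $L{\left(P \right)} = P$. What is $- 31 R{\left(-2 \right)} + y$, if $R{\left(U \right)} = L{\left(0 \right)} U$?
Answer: $\frac{67}{119} \approx 0.56303$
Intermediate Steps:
$R{\left(U \right)} = 0$ ($R{\left(U \right)} = 0 U = 0$)
$y = \frac{67}{119}$ ($y = 67 \cdot \frac{1}{119} = \frac{67}{119} \approx 0.56303$)
$- 31 R{\left(-2 \right)} + y = \left(-31\right) 0 + \frac{67}{119} = 0 + \frac{67}{119} = \frac{67}{119}$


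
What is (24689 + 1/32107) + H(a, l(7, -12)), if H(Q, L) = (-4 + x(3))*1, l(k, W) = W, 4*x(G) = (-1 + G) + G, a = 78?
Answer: 3170405719/128428 ≈ 24686.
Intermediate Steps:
x(G) = -¼ + G/2 (x(G) = ((-1 + G) + G)/4 = (-1 + 2*G)/4 = -¼ + G/2)
H(Q, L) = -11/4 (H(Q, L) = (-4 + (-¼ + (½)*3))*1 = (-4 + (-¼ + 3/2))*1 = (-4 + 5/4)*1 = -11/4*1 = -11/4)
(24689 + 1/32107) + H(a, l(7, -12)) = (24689 + 1/32107) - 11/4 = 792689724/32107 - 11/4 = 3170405719/128428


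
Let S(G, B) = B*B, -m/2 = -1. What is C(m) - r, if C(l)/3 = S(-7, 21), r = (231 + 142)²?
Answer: -137806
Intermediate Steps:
m = 2 (m = -2*(-1) = 2)
S(G, B) = B²
r = 139129 (r = 373² = 139129)
C(l) = 1323 (C(l) = 3*21² = 3*441 = 1323)
C(m) - r = 1323 - 1*139129 = 1323 - 139129 = -137806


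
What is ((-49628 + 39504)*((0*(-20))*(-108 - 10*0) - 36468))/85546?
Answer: 184601016/42773 ≈ 4315.8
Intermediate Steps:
((-49628 + 39504)*((0*(-20))*(-108 - 10*0) - 36468))/85546 = -10124*(0*(-108 + 0) - 36468)*(1/85546) = -10124*(0*(-108) - 36468)*(1/85546) = -10124*(0 - 36468)*(1/85546) = -10124*(-36468)*(1/85546) = 369202032*(1/85546) = 184601016/42773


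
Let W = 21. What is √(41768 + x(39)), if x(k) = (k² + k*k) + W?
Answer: √44831 ≈ 211.73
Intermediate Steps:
x(k) = 21 + 2*k² (x(k) = (k² + k*k) + 21 = (k² + k²) + 21 = 2*k² + 21 = 21 + 2*k²)
√(41768 + x(39)) = √(41768 + (21 + 2*39²)) = √(41768 + (21 + 2*1521)) = √(41768 + (21 + 3042)) = √(41768 + 3063) = √44831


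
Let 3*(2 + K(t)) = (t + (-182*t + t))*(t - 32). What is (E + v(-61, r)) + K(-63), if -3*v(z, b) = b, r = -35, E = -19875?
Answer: -1136896/3 ≈ -3.7897e+5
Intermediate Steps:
K(t) = -2 - 60*t*(-32 + t) (K(t) = -2 + ((t + (-182*t + t))*(t - 32))/3 = -2 + ((t - 181*t)*(-32 + t))/3 = -2 + ((-180*t)*(-32 + t))/3 = -2 + (-180*t*(-32 + t))/3 = -2 - 60*t*(-32 + t))
v(z, b) = -b/3
(E + v(-61, r)) + K(-63) = (-19875 - ⅓*(-35)) + (-2 - 60*(-63)² + 1920*(-63)) = (-19875 + 35/3) + (-2 - 60*3969 - 120960) = -59590/3 + (-2 - 238140 - 120960) = -59590/3 - 359102 = -1136896/3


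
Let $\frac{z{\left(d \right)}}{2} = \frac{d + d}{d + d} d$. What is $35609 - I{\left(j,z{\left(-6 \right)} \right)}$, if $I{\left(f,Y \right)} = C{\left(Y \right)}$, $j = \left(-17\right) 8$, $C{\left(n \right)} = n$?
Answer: $35621$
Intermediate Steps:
$z{\left(d \right)} = 2 d$ ($z{\left(d \right)} = 2 \frac{d + d}{d + d} d = 2 \frac{2 d}{2 d} d = 2 \cdot 2 d \frac{1}{2 d} d = 2 \cdot 1 d = 2 d$)
$j = -136$
$I{\left(f,Y \right)} = Y$
$35609 - I{\left(j,z{\left(-6 \right)} \right)} = 35609 - 2 \left(-6\right) = 35609 - -12 = 35609 + 12 = 35621$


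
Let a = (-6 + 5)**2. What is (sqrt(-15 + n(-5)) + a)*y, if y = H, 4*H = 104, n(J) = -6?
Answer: 26 + 26*I*sqrt(21) ≈ 26.0 + 119.15*I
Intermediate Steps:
a = 1 (a = (-1)**2 = 1)
H = 26 (H = (1/4)*104 = 26)
y = 26
(sqrt(-15 + n(-5)) + a)*y = (sqrt(-15 - 6) + 1)*26 = (sqrt(-21) + 1)*26 = (I*sqrt(21) + 1)*26 = (1 + I*sqrt(21))*26 = 26 + 26*I*sqrt(21)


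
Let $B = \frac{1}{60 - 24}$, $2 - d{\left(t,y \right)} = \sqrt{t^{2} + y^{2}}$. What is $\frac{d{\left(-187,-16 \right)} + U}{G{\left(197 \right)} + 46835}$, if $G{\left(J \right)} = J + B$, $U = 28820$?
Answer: $\frac{1037592}{1693153} - \frac{180 \sqrt{1409}}{1693153} \approx 0.60883$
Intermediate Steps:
$d{\left(t,y \right)} = 2 - \sqrt{t^{2} + y^{2}}$
$B = \frac{1}{36} \approx 0.027778$
$G{\left(J \right)} = \frac{1}{36} + J$ ($G{\left(J \right)} = J + \frac{1}{36} = \frac{1}{36} + J$)
$\frac{d{\left(-187,-16 \right)} + U}{G{\left(197 \right)} + 46835} = \frac{\left(2 - \sqrt{\left(-187\right)^{2} + \left(-16\right)^{2}}\right) + 28820}{\left(\frac{1}{36} + 197\right) + 46835} = \frac{\left(2 - \sqrt{34969 + 256}\right) + 28820}{\frac{7093}{36} + 46835} = \frac{\left(2 - \sqrt{35225}\right) + 28820}{\frac{1693153}{36}} = \left(\left(2 - 5 \sqrt{1409}\right) + 28820\right) \frac{36}{1693153} = \left(28822 - 5 \sqrt{1409}\right) \frac{36}{1693153} = \frac{1037592}{1693153} - \frac{180 \sqrt{1409}}{1693153}$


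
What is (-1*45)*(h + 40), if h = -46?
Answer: 270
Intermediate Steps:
(-1*45)*(h + 40) = (-1*45)*(-46 + 40) = -45*(-6) = 270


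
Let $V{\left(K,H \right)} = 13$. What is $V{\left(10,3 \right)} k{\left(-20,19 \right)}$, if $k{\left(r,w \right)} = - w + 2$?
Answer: $-221$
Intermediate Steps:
$k{\left(r,w \right)} = 2 - w$
$V{\left(10,3 \right)} k{\left(-20,19 \right)} = 13 \left(2 - 19\right) = 13 \left(-17\right) = -221$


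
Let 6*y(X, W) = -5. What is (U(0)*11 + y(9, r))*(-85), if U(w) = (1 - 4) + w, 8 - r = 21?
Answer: 17255/6 ≈ 2875.8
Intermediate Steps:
r = -13 (r = 8 - 1*21 = 8 - 21 = -13)
U(w) = -3 + w
y(X, W) = -5/6 (y(X, W) = (1/6)*(-5) = -5/6)
(U(0)*11 + y(9, r))*(-85) = ((-3 + 0)*11 - 5/6)*(-85) = (-3*11 - 5/6)*(-85) = (-33 - 5/6)*(-85) = -203/6*(-85) = 17255/6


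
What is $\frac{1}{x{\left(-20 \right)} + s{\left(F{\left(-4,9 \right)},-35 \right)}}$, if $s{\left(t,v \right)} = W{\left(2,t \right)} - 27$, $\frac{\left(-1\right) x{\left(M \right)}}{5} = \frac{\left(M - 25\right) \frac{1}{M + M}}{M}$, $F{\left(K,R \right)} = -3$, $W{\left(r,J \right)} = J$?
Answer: $- \frac{32}{951} \approx -0.033649$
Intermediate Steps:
$x{\left(M \right)} = - \frac{5 \left(-25 + M\right)}{2 M^{2}}$ ($x{\left(M \right)} = - 5 \frac{\left(M - 25\right) \frac{1}{M + M}}{M} = - 5 \frac{\left(-25 + M\right) \frac{1}{2 M}}{M} = - 5 \frac{\frac{1}{2} \frac{1}{M} \left(-25 + M\right)}{M} = - 5 \frac{-25 + M}{2 M^{2}} = - \frac{5 \left(-25 + M\right)}{2 M^{2}}$)
$s{\left(t,v \right)} = -27 + t$ ($s{\left(t,v \right)} = t - 27 = -27 + t$)
$\frac{1}{x{\left(-20 \right)} + s{\left(F{\left(-4,9 \right)},-35 \right)}} = \frac{1}{\frac{5 \left(25 - -20\right)}{2 \cdot 400} - 30} = \frac{1}{\frac{5}{2} \cdot \frac{1}{400} \left(25 + 20\right) - 30} = \frac{1}{\frac{5}{2} \cdot \frac{1}{400} \cdot 45 - 30} = \frac{1}{\frac{9}{32} - 30} = \frac{1}{- \frac{951}{32}} = - \frac{32}{951}$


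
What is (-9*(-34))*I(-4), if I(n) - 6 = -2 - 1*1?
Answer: 918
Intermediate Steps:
I(n) = 3 (I(n) = 6 + (-2 - 1*1) = 6 + (-2 - 1) = 6 - 3 = 3)
(-9*(-34))*I(-4) = -9*(-34)*3 = 306*3 = 918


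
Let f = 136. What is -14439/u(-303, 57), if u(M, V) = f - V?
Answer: -14439/79 ≈ -182.77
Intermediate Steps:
u(M, V) = 136 - V
-14439/u(-303, 57) = -14439/(136 - 1*57) = -14439/(136 - 57) = -14439/79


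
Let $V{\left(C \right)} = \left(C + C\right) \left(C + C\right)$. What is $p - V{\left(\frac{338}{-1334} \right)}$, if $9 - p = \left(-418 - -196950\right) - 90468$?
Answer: $- \frac{47182817139}{444889} \approx -1.0606 \cdot 10^{5}$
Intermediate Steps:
$V{\left(C \right)} = 4 C^{2}$ ($V{\left(C \right)} = 2 C 2 C = 4 C^{2}$)
$p = -106055$ ($p = 9 - \left(\left(-418 - -196950\right) - 90468\right) = 9 - \left(\left(-418 + 196950\right) - 90468\right) = 9 - \left(196532 - 90468\right) = 9 - 106064 = -106055$)
$p - V{\left(\frac{338}{-1334} \right)} = -106055 - 4 \left(\frac{338}{-1334}\right)^{2} = -106055 - 4 \left(338 \left(- \frac{1}{1334}\right)\right)^{2} = -106055 - 4 \left(- \frac{169}{667}\right)^{2} = -106055 - 4 \cdot \frac{28561}{444889} = -106055 - \frac{114244}{444889} = - \frac{47182817139}{444889}$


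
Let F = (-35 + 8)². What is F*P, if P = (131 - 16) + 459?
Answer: 418446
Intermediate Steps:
F = 729 (F = (-27)² = 729)
P = 574 (P = 115 + 459 = 574)
F*P = 729*574 = 418446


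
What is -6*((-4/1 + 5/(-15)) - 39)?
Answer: 260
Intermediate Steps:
-6*((-4/1 + 5/(-15)) - 39) = -6*((-4*1 + 5*(-1/15)) - 39) = -6*((-4 - 1/3) - 39) = -6*(-13/3 - 39) = -6*(-130/3) = 260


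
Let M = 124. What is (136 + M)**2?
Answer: 67600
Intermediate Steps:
(136 + M)**2 = (136 + 124)**2 = 260**2 = 67600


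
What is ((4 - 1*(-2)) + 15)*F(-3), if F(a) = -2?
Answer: -42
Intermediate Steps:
((4 - 1*(-2)) + 15)*F(-3) = ((4 - 1*(-2)) + 15)*(-2) = ((4 + 2) + 15)*(-2) = (6 + 15)*(-2) = 21*(-2) = -42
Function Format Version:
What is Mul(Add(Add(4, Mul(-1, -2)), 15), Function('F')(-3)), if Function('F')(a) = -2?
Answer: -42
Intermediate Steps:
Mul(Add(Add(4, Mul(-1, -2)), 15), Function('F')(-3)) = Mul(Add(Add(4, Mul(-1, -2)), 15), -2) = Mul(Add(Add(4, 2), 15), -2) = Mul(Add(6, 15), -2) = Mul(21, -2) = -42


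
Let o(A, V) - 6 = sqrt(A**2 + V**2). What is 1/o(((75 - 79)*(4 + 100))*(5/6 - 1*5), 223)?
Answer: -54/27487237 + 3*sqrt(27487561)/27487237 ≈ 0.00057025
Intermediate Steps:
o(A, V) = 6 + sqrt(A**2 + V**2)
1/o(((75 - 79)*(4 + 100))*(5/6 - 1*5), 223) = 1/(6 + sqrt((((75 - 79)*(4 + 100))*(5/6 - 1*5))**2 + 223**2)) = 1/(6 + sqrt(((-4*104)*(5*(1/6) - 5))**2 + 49729)) = 1/(6 + sqrt((-416*(5/6 - 5))**2 + 49729)) = 1/(6 + sqrt((-416*(-25/6))**2 + 49729)) = 1/(6 + sqrt((5200/3)**2 + 49729)) = 1/(6 + sqrt(27040000/9 + 49729)) = 1/(6 + sqrt(27487561/9)) = 1/(6 + sqrt(27487561)/3)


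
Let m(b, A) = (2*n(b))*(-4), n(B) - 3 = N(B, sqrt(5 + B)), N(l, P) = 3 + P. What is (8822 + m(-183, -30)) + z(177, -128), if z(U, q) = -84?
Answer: 8690 - 8*I*sqrt(178) ≈ 8690.0 - 106.73*I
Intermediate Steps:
n(B) = 6 + sqrt(5 + B) (n(B) = 3 + (3 + sqrt(5 + B)) = 6 + sqrt(5 + B))
m(b, A) = -48 - 8*sqrt(5 + b) (m(b, A) = (2*(6 + sqrt(5 + b)))*(-4) = (12 + 2*sqrt(5 + b))*(-4) = -48 - 8*sqrt(5 + b))
(8822 + m(-183, -30)) + z(177, -128) = (8822 + (-48 - 8*sqrt(5 - 183))) - 84 = (8822 + (-48 - 8*I*sqrt(178))) - 84 = (8774 - 8*I*sqrt(178)) - 84 = 8690 - 8*I*sqrt(178)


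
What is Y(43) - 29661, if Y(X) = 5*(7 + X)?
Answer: -29411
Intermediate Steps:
Y(X) = 35 + 5*X
Y(43) - 29661 = (35 + 5*43) - 29661 = (35 + 215) - 29661 = 250 - 29661 = -29411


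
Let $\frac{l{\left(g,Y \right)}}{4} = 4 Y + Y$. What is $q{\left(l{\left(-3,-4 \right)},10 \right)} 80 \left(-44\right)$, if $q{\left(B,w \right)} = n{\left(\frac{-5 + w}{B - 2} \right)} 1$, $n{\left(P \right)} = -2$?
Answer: $7040$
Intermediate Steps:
$l{\left(g,Y \right)} = 20 Y$ ($l{\left(g,Y \right)} = 4 \left(4 Y + Y\right) = 4 \cdot 5 Y = 20 Y$)
$q{\left(B,w \right)} = -2$ ($q{\left(B,w \right)} = \left(-2\right) 1 = -2$)
$q{\left(l{\left(-3,-4 \right)},10 \right)} 80 \left(-44\right) = \left(-2\right) 80 \left(-44\right) = \left(-160\right) \left(-44\right) = 7040$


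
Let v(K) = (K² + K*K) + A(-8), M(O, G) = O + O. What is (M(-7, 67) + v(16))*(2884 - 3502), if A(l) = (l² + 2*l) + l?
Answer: -332484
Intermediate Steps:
M(O, G) = 2*O
A(l) = l² + 3*l
v(K) = 40 + 2*K² (v(K) = (K² + K*K) - 8*(3 - 8) = (K² + K²) - 8*(-5) = 2*K² + 40 = 40 + 2*K²)
(M(-7, 67) + v(16))*(2884 - 3502) = (2*(-7) + (40 + 2*16²))*(2884 - 3502) = (-14 + (40 + 2*256))*(-618) = (-14 + (40 + 512))*(-618) = (-14 + 552)*(-618) = 538*(-618) = -332484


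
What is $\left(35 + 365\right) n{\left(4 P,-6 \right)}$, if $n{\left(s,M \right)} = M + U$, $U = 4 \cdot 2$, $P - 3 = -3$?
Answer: $800$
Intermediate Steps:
$P = 0$ ($P = 3 - 3 = 0$)
$U = 8$
$n{\left(s,M \right)} = 8 + M$ ($n{\left(s,M \right)} = M + 8 = 8 + M$)
$\left(35 + 365\right) n{\left(4 P,-6 \right)} = \left(35 + 365\right) \left(8 - 6\right) = 400 \cdot 2 = 800$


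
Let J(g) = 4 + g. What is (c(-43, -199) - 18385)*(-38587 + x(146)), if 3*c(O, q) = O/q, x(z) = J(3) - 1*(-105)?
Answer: 140764660650/199 ≈ 7.0736e+8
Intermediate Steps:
x(z) = 112 (x(z) = (4 + 3) - 1*(-105) = 7 + 105 = 112)
c(O, q) = O/(3*q) (c(O, q) = (O/q)/3 = O/(3*q))
(c(-43, -199) - 18385)*(-38587 + x(146)) = ((1/3)*(-43)/(-199) - 18385)*(-38587 + 112) = ((1/3)*(-43)*(-1/199) - 18385)*(-38475) = (43/597 - 18385)*(-38475) = -10975802/597*(-38475) = 140764660650/199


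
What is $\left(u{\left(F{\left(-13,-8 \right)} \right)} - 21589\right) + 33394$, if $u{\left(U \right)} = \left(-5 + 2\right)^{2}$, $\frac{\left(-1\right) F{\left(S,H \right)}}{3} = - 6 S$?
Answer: $11814$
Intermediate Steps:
$F{\left(S,H \right)} = 18 S$ ($F{\left(S,H \right)} = - 3 \left(- 6 S\right) = 18 S$)
$u{\left(U \right)} = 9$ ($u{\left(U \right)} = \left(-3\right)^{2} = 9$)
$\left(u{\left(F{\left(-13,-8 \right)} \right)} - 21589\right) + 33394 = \left(9 - 21589\right) + 33394 = -21580 + 33394 = 11814$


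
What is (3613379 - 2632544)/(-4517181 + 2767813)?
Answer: -980835/1749368 ≈ -0.56068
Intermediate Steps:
(3613379 - 2632544)/(-4517181 + 2767813) = 980835/(-1749368) = 980835*(-1/1749368) = -980835/1749368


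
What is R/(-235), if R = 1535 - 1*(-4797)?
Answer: -6332/235 ≈ -26.945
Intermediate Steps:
R = 6332 (R = 1535 + 4797 = 6332)
R/(-235) = 6332/(-235) = 6332*(-1/235) = -6332/235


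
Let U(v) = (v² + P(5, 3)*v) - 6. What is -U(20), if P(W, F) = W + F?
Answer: -554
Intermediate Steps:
P(W, F) = F + W
U(v) = -6 + v² + 8*v (U(v) = (v² + (3 + 5)*v) - 6 = (v² + 8*v) - 6 = -6 + v² + 8*v)
-U(20) = -(-6 + 20² + 8*20) = -(-6 + 400 + 160) = -1*554 = -554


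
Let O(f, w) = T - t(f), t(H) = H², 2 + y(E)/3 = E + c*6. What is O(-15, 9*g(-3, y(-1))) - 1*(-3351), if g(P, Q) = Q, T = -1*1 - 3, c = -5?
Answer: 3122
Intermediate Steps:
y(E) = -96 + 3*E (y(E) = -6 + 3*(E - 5*6) = -6 + 3*(E - 30) = -6 + 3*(-30 + E) = -6 + (-90 + 3*E) = -96 + 3*E)
T = -4 (T = -1 - 3 = -4)
O(f, w) = -4 - f²
O(-15, 9*g(-3, y(-1))) - 1*(-3351) = (-4 - 1*(-15)²) - 1*(-3351) = (-4 - 1*225) + 3351 = (-4 - 225) + 3351 = -229 + 3351 = 3122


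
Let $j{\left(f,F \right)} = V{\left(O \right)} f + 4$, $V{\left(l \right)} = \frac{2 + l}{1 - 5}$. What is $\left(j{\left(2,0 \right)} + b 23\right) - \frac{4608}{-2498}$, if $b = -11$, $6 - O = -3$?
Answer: $- \frac{631133}{2498} \approx -252.66$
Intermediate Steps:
$O = 9$ ($O = 6 - -3 = 6 + 3 = 9$)
$V{\left(l \right)} = - \frac{1}{2} - \frac{l}{4}$ ($V{\left(l \right)} = \frac{2 + l}{-4} = \left(2 + l\right) \left(- \frac{1}{4}\right) = - \frac{1}{2} - \frac{l}{4}$)
$j{\left(f,F \right)} = 4 - \frac{11 f}{4}$ ($j{\left(f,F \right)} = \left(- \frac{1}{2} - \frac{9}{4}\right) f + 4 = - \frac{11 f}{4} + 4 = 4 - \frac{11 f}{4}$)
$\left(j{\left(2,0 \right)} + b 23\right) - \frac{4608}{-2498} = \left(\left(4 - \frac{11}{2}\right) - 253\right) - \frac{4608}{-2498} = \left(\left(4 - \frac{11}{2}\right) - 253\right) - - \frac{2304}{1249} = \left(- \frac{3}{2} - 253\right) + \frac{2304}{1249} = - \frac{509}{2} + \frac{2304}{1249} = - \frac{631133}{2498}$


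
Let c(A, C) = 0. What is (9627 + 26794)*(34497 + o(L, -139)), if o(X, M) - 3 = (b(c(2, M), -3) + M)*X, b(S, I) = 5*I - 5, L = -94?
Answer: 1800872766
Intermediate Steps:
b(S, I) = -5 + 5*I
o(X, M) = 3 + X*(-20 + M) (o(X, M) = 3 + ((-5 + 5*(-3)) + M)*X = 3 + ((-5 - 15) + M)*X = 3 + (-20 + M)*X = 3 + X*(-20 + M))
(9627 + 26794)*(34497 + o(L, -139)) = (9627 + 26794)*(34497 + (3 - 20*(-94) - 139*(-94))) = 36421*(34497 + (3 + 1880 + 13066)) = 36421*(34497 + 14949) = 36421*49446 = 1800872766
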